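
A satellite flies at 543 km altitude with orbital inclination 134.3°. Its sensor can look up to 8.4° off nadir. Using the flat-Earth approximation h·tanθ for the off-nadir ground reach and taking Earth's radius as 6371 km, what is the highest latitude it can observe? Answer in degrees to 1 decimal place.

46.4°

Retrograde orbit: the ground track reaches ±(180° − i) = ±(180 − 134.3) = ±45.7°.
Sensor half-swath on the ground ≈ 543·tan(8.4°) = 80 km = 0.72° of latitude.
Maximum observable latitude ≈ 45.7 + 0.72 = 46.4°.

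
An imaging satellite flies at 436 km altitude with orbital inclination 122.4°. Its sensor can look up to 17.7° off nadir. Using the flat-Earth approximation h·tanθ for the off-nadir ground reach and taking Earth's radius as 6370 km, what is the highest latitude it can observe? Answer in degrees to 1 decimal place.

Retrograde orbit: the ground track reaches ±(180° − i) = ±(180 − 122.4) = ±57.6°.
Sensor half-swath on the ground ≈ 436·tan(17.7°) = 139 km = 1.25° of latitude.
Maximum observable latitude ≈ 57.6 + 1.25 = 58.9°.

58.9°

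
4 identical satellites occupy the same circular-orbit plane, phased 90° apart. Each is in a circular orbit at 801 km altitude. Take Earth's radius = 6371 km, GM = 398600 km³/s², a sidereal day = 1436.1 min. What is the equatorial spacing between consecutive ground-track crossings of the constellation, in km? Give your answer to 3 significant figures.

702 km

Semi-major axis a = 6371 + 801 = 7172 km. Period T = 2π√(a³/μ) = 2π√(7172³/398600) = 6044.7 s = 100.74 min.
Single-satellite node shift = (6044.7/86166) × 360° = 25.25°.
With 4 satellites evenly phased, successive equator crossings are 25.25/4 = 6.314° apart.
That is 6.314 × 111.2 = 702 km at the equator.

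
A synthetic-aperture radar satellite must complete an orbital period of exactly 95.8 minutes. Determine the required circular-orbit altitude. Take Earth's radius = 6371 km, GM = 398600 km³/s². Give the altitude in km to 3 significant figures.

T = 95.8 min = 5748.0 s.
From T = 2π√(a³/μ): a = (μ T²/4π²)^(1/3) = (398600 × 5748.0² / 4π²)^(1/3) = 6935 km.
Altitude h = a − R = 6935 − 6371 = 564 km.

564 km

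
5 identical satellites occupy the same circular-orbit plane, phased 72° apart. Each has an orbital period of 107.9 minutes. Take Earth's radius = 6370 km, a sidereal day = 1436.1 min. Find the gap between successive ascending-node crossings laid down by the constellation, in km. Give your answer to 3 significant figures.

601 km

T = 107.9 min = 6474.0 s.
Single-satellite node shift = (6474.0/86166) × 360° = 27.05°.
With 5 satellites evenly phased, successive equator crossings are 27.05/5 = 5.410° apart.
That is 5.410 × 111.2 = 601 km at the equator.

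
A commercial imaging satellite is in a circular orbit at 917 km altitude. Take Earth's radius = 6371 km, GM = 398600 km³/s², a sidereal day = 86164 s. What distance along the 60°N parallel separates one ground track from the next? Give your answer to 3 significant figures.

1440 km

Semi-major axis a = 6371 + 917 = 7288 km. Period T = 2π√(a³/μ) = 2π√(7288³/398600) = 6191.9 s = 103.20 min.
Node shift per orbit = (6191.9/86164) × 360° = 25.87°.
Equatorial spacing = 25.87 × 111.2 km/° = 2877 km.
At 60° latitude, spacing = 2877 × cos(60°) = 1438 km.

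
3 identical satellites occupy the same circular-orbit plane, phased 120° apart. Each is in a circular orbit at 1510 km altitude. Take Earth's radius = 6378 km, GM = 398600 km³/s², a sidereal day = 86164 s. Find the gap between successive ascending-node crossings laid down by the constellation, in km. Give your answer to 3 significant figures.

1080 km

Semi-major axis a = 6378 + 1510 = 7888 km. Period T = 2π√(a³/μ) = 2π√(7888³/398600) = 6972.1 s = 116.20 min.
Single-satellite node shift = (6972.1/86164) × 360° = 29.13°.
With 3 satellites evenly phased, successive equator crossings are 29.13/3 = 9.710° apart.
That is 9.710 × 111.3 = 1081 km at the equator.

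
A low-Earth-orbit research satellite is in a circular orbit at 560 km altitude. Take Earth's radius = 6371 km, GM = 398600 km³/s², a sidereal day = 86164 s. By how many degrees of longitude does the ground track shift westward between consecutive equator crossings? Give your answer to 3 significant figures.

24.0°

Semi-major axis a = 6371 + 560 = 6931 km. Period T = 2π√(a³/μ) = 2π√(6931³/398600) = 5742.6 s = 95.71 min.
During one orbit Earth rotates (5742.6 / 86164) × 360° = 23.99°.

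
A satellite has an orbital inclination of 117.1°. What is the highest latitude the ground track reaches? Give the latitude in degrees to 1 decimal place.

62.9°

Retrograde orbit: the ground track reaches ±(180° − i) = ±(180 − 117.1) = ±62.9°.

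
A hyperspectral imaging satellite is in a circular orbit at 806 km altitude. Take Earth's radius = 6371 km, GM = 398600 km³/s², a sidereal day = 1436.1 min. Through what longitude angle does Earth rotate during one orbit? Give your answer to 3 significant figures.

Semi-major axis a = 6371 + 806 = 7177 km. Period T = 2π√(a³/μ) = 2π√(7177³/398600) = 6051.0 s = 100.85 min.
During one orbit Earth rotates (6051.0 / 86166) × 360° = 25.28°.

25.3°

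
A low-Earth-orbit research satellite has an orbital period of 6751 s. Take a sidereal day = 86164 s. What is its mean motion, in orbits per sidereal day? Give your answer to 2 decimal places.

Orbits per sidereal day = 86164 / 6751.0 = 12.763.

12.76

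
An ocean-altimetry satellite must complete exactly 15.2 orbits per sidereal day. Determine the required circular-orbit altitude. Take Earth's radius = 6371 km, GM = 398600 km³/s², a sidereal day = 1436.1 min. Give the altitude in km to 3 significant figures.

Required period T = 86166 / 15.2 = 5668.8 s.
From T = 2π√(a³/μ): a = (μ T²/4π²)^(1/3) = (398600 × 5668.8² / 4π²)^(1/3) = 6872 km.
Altitude h = a − R = 6872 − 6371 = 501 km.

501 km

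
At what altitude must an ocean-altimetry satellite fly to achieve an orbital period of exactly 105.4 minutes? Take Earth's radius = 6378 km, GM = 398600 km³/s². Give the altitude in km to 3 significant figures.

1010 km

T = 105.4 min = 6324.0 s.
From T = 2π√(a³/μ): a = (μ T²/4π²)^(1/3) = (398600 × 6324.0² / 4π²)^(1/3) = 7391 km.
Altitude h = a − R = 7391 − 6378 = 1013 km.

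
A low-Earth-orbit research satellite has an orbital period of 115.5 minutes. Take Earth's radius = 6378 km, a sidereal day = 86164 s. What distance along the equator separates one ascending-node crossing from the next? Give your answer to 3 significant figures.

3220 km

T = 115.5 min = 6930.0 s.
During one orbit Earth rotates (6930.0 / 86164) × 360° = 28.95°.
At the equator that is 28.95° × (2π·6378/360) km/° = 28.95 × 111.3 = 3223 km.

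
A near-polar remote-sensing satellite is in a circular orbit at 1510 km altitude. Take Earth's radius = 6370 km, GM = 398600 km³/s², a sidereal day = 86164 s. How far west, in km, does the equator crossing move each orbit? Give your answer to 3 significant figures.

3230 km

Semi-major axis a = 6370 + 1510 = 7880 km. Period T = 2π√(a³/μ) = 2π√(7880³/398600) = 6961.5 s = 116.02 min.
During one orbit Earth rotates (6961.5 / 86164) × 360° = 29.09°.
At the equator that is 29.09° × (2π·6370/360) km/° = 29.09 × 111.2 = 3234 km.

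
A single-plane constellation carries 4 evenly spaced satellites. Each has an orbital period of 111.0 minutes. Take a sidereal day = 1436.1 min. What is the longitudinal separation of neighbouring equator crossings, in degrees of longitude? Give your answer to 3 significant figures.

T = 111.0 min = 6660.0 s.
Single-satellite node shift = (6660.0/86166) × 360° = 27.83°.
With 4 satellites evenly phased, successive equator crossings are 27.83/4 = 6.956° apart.

6.96°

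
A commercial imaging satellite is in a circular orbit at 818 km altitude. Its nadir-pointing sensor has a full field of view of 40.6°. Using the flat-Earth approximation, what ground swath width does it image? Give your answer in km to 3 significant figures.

Half-angle = 40.6°/2 = 20.3°.
Swath width ≈ 2h·tan(θ/2) = 2 × 818 × tan(20.3°) = 605.2 km.

605 km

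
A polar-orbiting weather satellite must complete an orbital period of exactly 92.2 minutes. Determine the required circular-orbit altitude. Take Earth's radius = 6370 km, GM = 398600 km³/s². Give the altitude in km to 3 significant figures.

391 km

T = 92.2 min = 5532.0 s.
From T = 2π√(a³/μ): a = (μ T²/4π²)^(1/3) = (398600 × 5532.0² / 4π²)^(1/3) = 6761 km.
Altitude h = a − R = 6761 − 6370 = 391 km.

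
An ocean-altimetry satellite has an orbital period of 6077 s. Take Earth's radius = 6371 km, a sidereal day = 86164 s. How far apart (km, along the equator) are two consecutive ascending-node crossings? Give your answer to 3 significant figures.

2820 km

During one orbit Earth rotates (6077.0 / 86164) × 360° = 25.39°.
At the equator that is 25.39° × (2π·6371/360) km/° = 25.39 × 111.2 = 2823 km.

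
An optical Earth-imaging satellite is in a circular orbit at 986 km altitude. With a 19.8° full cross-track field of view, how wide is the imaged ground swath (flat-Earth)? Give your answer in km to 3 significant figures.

Half-angle = 19.8°/2 = 9.9°.
Swath width ≈ 2h·tan(θ/2) = 2 × 986 × tan(9.9°) = 344.2 km.

344 km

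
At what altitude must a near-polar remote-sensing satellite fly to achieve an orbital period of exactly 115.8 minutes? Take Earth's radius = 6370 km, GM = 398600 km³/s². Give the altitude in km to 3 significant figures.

T = 115.8 min = 6948.0 s.
From T = 2π√(a³/μ): a = (μ T²/4π²)^(1/3) = (398600 × 6948.0² / 4π²)^(1/3) = 7870 km.
Altitude h = a − R = 7870 − 6370 = 1500 km.

1500 km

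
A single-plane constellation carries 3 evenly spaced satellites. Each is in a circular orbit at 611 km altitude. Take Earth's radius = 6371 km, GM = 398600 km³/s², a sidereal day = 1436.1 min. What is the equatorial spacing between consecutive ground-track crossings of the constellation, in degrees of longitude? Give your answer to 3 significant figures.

8.09°

Semi-major axis a = 6371 + 611 = 6982 km. Period T = 2π√(a³/μ) = 2π√(6982³/398600) = 5806.1 s = 96.77 min.
Single-satellite node shift = (5806.1/86166) × 360° = 24.26°.
With 3 satellites evenly phased, successive equator crossings are 24.26/3 = 8.086° apart.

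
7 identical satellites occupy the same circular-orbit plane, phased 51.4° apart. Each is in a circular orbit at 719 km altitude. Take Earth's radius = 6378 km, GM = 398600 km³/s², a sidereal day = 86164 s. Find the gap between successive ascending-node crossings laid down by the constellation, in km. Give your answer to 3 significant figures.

395 km

Semi-major axis a = 6378 + 719 = 7097 km. Period T = 2π√(a³/μ) = 2π√(7097³/398600) = 5950.1 s = 99.17 min.
Single-satellite node shift = (5950.1/86164) × 360° = 24.86°.
With 7 satellites evenly phased, successive equator crossings are 24.86/7 = 3.551° apart.
That is 3.551 × 111.3 = 395 km at the equator.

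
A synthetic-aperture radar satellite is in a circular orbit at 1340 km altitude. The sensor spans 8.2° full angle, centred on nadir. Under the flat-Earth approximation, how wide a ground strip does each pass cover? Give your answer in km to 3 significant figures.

192 km

Half-angle = 8.2°/2 = 4.1°.
Swath width ≈ 2h·tan(θ/2) = 2 × 1340 × tan(4.1°) = 192.1 km.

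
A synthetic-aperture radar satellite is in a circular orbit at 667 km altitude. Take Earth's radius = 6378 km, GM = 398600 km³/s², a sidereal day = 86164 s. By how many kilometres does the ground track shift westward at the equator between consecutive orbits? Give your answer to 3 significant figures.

2740 km

Semi-major axis a = 6378 + 667 = 7045 km. Period T = 2π√(a³/μ) = 2π√(7045³/398600) = 5884.8 s = 98.08 min.
During one orbit Earth rotates (5884.8 / 86164) × 360° = 24.59°.
At the equator that is 24.59° × (2π·6378/360) km/° = 24.59 × 111.3 = 2737 km.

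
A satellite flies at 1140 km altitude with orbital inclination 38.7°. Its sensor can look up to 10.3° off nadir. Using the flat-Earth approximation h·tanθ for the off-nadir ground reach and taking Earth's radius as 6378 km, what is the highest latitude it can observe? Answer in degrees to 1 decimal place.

40.6°

For a prograde orbit the ground track reaches latitude ±i = ±38.7°.
Sensor half-swath on the ground ≈ 1140·tan(10.3°) = 207 km = 1.86° of latitude.
Maximum observable latitude ≈ 38.7 + 1.86 = 40.6°.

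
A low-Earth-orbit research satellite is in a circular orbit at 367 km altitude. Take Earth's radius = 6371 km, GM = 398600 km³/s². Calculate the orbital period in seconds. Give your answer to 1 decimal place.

5504.4 seconds

Semi-major axis a = 6371 + 367 = 6738 km. Period T = 2π√(a³/μ) = 2π√(6738³/398600) = 5504.4 s = 91.74 min.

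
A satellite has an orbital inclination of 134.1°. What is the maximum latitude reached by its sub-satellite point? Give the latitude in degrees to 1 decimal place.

Retrograde orbit: the ground track reaches ±(180° − i) = ±(180 − 134.1) = ±45.9°.

45.9°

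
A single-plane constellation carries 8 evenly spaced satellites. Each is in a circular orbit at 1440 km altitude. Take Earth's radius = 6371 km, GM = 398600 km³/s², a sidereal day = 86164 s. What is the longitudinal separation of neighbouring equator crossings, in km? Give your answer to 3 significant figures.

399 km

Semi-major axis a = 6371 + 1440 = 7811 km. Period T = 2π√(a³/μ) = 2π√(7811³/398600) = 6870.2 s = 114.50 min.
Single-satellite node shift = (6870.2/86164) × 360° = 28.70°.
With 8 satellites evenly phased, successive equator crossings are 28.70/8 = 3.588° apart.
That is 3.588 × 111.2 = 399 km at the equator.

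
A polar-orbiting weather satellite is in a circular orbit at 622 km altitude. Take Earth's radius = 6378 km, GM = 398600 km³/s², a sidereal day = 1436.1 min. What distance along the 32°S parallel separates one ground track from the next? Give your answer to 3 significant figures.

2300 km

Semi-major axis a = 6378 + 622 = 7000 km. Period T = 2π√(a³/μ) = 2π√(7000³/398600) = 5828.5 s = 97.14 min.
Node shift per orbit = (5828.5/86166) × 360° = 24.35°.
Equatorial spacing = 24.35 × 111.3 km/° = 2711 km.
At 32° latitude, spacing = 2711 × cos(32°) = 2299 km.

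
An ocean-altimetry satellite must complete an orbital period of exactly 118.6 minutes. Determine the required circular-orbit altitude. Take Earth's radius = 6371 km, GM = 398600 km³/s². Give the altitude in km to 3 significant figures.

T = 118.6 min = 7116.0 s.
From T = 2π√(a³/μ): a = (μ T²/4π²)^(1/3) = (398600 × 7116.0² / 4π²)^(1/3) = 7996 km.
Altitude h = a − R = 7996 − 6371 = 1625 km.

1630 km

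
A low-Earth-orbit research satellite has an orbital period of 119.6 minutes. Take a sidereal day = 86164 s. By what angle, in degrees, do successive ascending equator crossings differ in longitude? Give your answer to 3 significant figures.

30.0°

T = 119.6 min = 7176.0 s.
During one orbit Earth rotates (7176.0 / 86164) × 360° = 29.98°.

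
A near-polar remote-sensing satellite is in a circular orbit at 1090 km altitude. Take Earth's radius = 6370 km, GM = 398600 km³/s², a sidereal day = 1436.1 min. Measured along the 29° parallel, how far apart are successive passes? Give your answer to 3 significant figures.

2610 km

Semi-major axis a = 6370 + 1090 = 7460 km. Period T = 2π√(a³/μ) = 2π√(7460³/398600) = 6412.4 s = 106.87 min.
Node shift per orbit = (6412.4/86166) × 360° = 26.79°.
Equatorial spacing = 26.79 × 111.2 km/° = 2979 km.
At 29° latitude, spacing = 2979 × cos(29°) = 2605 km.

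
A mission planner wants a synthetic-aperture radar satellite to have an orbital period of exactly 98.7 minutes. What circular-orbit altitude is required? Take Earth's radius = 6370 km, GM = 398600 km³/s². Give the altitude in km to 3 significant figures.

705 km

T = 98.7 min = 5922.0 s.
From T = 2π√(a³/μ): a = (μ T²/4π²)^(1/3) = (398600 × 5922.0² / 4π²)^(1/3) = 7075 km.
Altitude h = a − R = 7075 − 6370 = 705 km.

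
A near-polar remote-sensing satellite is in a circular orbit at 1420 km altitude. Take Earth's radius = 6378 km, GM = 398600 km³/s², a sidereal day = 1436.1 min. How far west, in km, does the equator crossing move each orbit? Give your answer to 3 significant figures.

Semi-major axis a = 6378 + 1420 = 7798 km. Period T = 2π√(a³/μ) = 2π√(7798³/398600) = 6853.1 s = 114.22 min.
During one orbit Earth rotates (6853.1 / 86166) × 360° = 28.63°.
At the equator that is 28.63° × (2π·6378/360) km/° = 28.63 × 111.3 = 3187 km.

3190 km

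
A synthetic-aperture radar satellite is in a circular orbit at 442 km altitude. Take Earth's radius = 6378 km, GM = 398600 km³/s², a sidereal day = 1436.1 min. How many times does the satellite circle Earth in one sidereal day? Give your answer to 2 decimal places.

Semi-major axis a = 6378 + 442 = 6820 km. Period T = 2π√(a³/μ) = 2π√(6820³/398600) = 5605.2 s = 93.42 min.
Orbits per sidereal day = 86166 / 5605.2 = 15.373.

15.37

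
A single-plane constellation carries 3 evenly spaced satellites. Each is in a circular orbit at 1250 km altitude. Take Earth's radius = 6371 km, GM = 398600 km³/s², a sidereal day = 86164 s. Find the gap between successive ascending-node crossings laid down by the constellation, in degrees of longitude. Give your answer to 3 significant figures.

9.22°

Semi-major axis a = 6371 + 1250 = 7621 km. Period T = 2π√(a³/μ) = 2π√(7621³/398600) = 6621.1 s = 110.35 min.
Single-satellite node shift = (6621.1/86164) × 360° = 27.66°.
With 3 satellites evenly phased, successive equator crossings are 27.66/3 = 9.221° apart.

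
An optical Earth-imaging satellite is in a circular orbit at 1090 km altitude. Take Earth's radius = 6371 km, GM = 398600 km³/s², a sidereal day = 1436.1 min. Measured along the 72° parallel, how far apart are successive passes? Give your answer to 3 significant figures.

921 km

Semi-major axis a = 6371 + 1090 = 7461 km. Period T = 2π√(a³/μ) = 2π√(7461³/398600) = 6413.7 s = 106.89 min.
Node shift per orbit = (6413.7/86166) × 360° = 26.80°.
Equatorial spacing = 26.80 × 111.2 km/° = 2980 km.
At 72° latitude, spacing = 2980 × cos(72°) = 921 km.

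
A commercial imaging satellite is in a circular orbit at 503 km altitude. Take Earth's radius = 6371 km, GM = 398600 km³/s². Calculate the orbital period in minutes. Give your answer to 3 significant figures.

94.5 min

Semi-major axis a = 6371 + 503 = 6874 km. Period T = 2π√(a³/μ) = 2π√(6874³/398600) = 5671.9 s = 94.53 min.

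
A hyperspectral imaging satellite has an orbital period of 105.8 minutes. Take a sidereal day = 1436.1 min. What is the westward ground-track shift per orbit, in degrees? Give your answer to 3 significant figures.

T = 105.8 min = 6348.0 s.
During one orbit Earth rotates (6348.0 / 86166) × 360° = 26.52°.

26.5°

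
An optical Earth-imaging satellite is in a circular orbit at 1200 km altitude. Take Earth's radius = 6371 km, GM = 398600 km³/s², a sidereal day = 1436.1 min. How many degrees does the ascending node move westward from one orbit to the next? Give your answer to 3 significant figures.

Semi-major axis a = 6371 + 1200 = 7571 km. Period T = 2π√(a³/μ) = 2π√(7571³/398600) = 6556.0 s = 109.27 min.
During one orbit Earth rotates (6556.0 / 86166) × 360° = 27.39°.

27.4°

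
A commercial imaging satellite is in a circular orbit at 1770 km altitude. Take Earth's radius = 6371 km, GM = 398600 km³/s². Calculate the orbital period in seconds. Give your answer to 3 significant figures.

Semi-major axis a = 6371 + 1770 = 8141 km. Period T = 2π√(a³/μ) = 2π√(8141³/398600) = 7310.2 s = 121.84 min.

7310 seconds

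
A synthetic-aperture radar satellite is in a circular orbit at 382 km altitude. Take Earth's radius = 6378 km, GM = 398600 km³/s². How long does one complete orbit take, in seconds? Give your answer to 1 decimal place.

5531.4 seconds

Semi-major axis a = 6378 + 382 = 6760 km. Period T = 2π√(a³/μ) = 2π√(6760³/398600) = 5531.4 s = 92.19 min.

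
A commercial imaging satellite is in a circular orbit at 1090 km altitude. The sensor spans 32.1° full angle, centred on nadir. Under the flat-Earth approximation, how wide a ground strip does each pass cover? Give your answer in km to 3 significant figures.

627 km

Half-angle = 32.1°/2 = 16.05°.
Swath width ≈ 2h·tan(θ/2) = 2 × 1090 × tan(16.05°) = 627.2 km.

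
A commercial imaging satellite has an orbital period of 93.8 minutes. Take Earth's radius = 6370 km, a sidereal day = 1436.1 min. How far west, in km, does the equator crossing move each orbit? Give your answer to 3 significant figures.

T = 93.8 min = 5628.0 s.
During one orbit Earth rotates (5628.0 / 86166) × 360° = 23.51°.
At the equator that is 23.51° × (2π·6370/360) km/° = 23.51 × 111.2 = 2614 km.

2610 km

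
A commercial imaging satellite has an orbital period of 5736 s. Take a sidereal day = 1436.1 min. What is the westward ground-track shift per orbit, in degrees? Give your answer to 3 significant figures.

24.0°

During one orbit Earth rotates (5736.0 / 86166) × 360° = 23.96°.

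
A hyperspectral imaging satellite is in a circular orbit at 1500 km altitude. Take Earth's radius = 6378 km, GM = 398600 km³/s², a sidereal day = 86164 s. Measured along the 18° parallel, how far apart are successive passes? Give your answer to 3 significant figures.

Semi-major axis a = 6378 + 1500 = 7878 km. Period T = 2π√(a³/μ) = 2π√(7878³/398600) = 6958.8 s = 115.98 min.
Node shift per orbit = (6958.8/86164) × 360° = 29.07°.
Equatorial spacing = 29.07 × 111.3 km/° = 3236 km.
At 18° latitude, spacing = 3236 × cos(18°) = 3078 km.

3080 km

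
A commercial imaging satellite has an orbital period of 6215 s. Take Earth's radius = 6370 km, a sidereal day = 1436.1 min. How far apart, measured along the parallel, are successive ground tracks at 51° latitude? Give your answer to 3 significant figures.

Node shift per orbit = (6215.0/86166) × 360° = 25.97°.
Equatorial spacing = 25.97 × 111.2 km/° = 2887 km.
At 51° latitude, spacing = 2887 × cos(51°) = 1817 km.

1820 km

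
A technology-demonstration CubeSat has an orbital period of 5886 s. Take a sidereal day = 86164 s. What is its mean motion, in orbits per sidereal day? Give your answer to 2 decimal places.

14.64

Orbits per sidereal day = 86164 / 5886.0 = 14.639.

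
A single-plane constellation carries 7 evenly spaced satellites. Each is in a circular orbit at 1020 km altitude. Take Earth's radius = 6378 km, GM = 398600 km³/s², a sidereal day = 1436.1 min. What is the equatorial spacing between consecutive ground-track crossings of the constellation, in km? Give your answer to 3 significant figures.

421 km

Semi-major axis a = 6378 + 1020 = 7398 km. Period T = 2π√(a³/μ) = 2π√(7398³/398600) = 6332.6 s = 105.54 min.
Single-satellite node shift = (6332.6/86166) × 360° = 26.46°.
With 7 satellites evenly phased, successive equator crossings are 26.46/7 = 3.780° apart.
That is 3.780 × 111.3 = 421 km at the equator.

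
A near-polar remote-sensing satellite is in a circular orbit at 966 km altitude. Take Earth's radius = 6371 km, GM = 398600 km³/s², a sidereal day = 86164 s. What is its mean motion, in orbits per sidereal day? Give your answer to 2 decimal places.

13.78

Semi-major axis a = 6371 + 966 = 7337 km. Period T = 2π√(a³/μ) = 2π√(7337³/398600) = 6254.4 s = 104.24 min.
Orbits per sidereal day = 86164 / 6254.4 = 13.776.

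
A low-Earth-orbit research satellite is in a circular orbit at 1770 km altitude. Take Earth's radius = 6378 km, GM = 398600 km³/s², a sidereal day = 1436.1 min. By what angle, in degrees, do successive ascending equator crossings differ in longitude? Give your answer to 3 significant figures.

30.6°

Semi-major axis a = 6378 + 1770 = 8148 km. Period T = 2π√(a³/μ) = 2π√(8148³/398600) = 7319.6 s = 121.99 min.
During one orbit Earth rotates (7319.6 / 86166) × 360° = 30.58°.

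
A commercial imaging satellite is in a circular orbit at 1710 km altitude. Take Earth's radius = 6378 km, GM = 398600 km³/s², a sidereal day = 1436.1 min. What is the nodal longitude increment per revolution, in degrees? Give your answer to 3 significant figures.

Semi-major axis a = 6378 + 1710 = 8088 km. Period T = 2π√(a³/μ) = 2π√(8088³/398600) = 7238.9 s = 120.65 min.
During one orbit Earth rotates (7238.9 / 86166) × 360° = 30.24°.

30.2°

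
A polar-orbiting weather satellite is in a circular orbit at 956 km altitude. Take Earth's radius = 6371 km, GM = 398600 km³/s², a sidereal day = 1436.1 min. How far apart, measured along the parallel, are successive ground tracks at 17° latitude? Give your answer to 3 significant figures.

2770 km

Semi-major axis a = 6371 + 956 = 7327 km. Period T = 2π√(a³/μ) = 2π√(7327³/398600) = 6241.7 s = 104.03 min.
Node shift per orbit = (6241.7/86166) × 360° = 26.08°.
Equatorial spacing = 26.08 × 111.2 km/° = 2900 km.
At 17° latitude, spacing = 2900 × cos(17°) = 2773 km.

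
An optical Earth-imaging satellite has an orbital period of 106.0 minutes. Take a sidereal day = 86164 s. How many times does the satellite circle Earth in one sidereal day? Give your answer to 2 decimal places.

T = 106.0 min = 6360.0 s.
Orbits per sidereal day = 86164 / 6360.0 = 13.548.

13.55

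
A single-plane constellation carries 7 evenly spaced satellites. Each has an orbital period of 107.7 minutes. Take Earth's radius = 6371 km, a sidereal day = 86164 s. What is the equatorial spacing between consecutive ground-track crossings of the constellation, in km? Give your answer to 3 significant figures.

429 km

T = 107.7 min = 6462.0 s.
Single-satellite node shift = (6462.0/86164) × 360° = 27.00°.
With 7 satellites evenly phased, successive equator crossings are 27.00/7 = 3.857° apart.
That is 3.857 × 111.2 = 429 km at the equator.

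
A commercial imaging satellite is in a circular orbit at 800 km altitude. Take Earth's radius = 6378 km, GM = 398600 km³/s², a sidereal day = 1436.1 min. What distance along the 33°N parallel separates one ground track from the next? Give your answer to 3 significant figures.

2360 km

Semi-major axis a = 6378 + 800 = 7178 km. Period T = 2π√(a³/μ) = 2π√(7178³/398600) = 6052.2 s = 100.87 min.
Node shift per orbit = (6052.2/86166) × 360° = 25.29°.
Equatorial spacing = 25.29 × 111.3 km/° = 2815 km.
At 33° latitude, spacing = 2815 × cos(33°) = 2361 km.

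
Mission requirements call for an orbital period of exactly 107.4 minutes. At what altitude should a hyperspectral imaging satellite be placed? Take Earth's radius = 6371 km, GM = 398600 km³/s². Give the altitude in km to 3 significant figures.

T = 107.4 min = 6444.0 s.
From T = 2π√(a³/μ): a = (μ T²/4π²)^(1/3) = (398600 × 6444.0² / 4π²)^(1/3) = 7485 km.
Altitude h = a − R = 7485 − 6371 = 1114 km.

1110 km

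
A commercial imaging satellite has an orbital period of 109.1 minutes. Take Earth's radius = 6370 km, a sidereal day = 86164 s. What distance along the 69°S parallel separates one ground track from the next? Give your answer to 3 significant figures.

T = 109.1 min = 6546.0 s.
Node shift per orbit = (6546.0/86164) × 360° = 27.35°.
Equatorial spacing = 27.35 × 111.2 km/° = 3041 km.
At 69° latitude, spacing = 3041 × cos(69°) = 1090 km.

1090 km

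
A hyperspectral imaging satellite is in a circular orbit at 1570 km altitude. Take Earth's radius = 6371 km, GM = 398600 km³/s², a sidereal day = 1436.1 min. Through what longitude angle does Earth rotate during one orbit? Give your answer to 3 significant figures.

Semi-major axis a = 6371 + 1570 = 7941 km. Period T = 2π√(a³/μ) = 2π√(7941³/398600) = 7042.5 s = 117.37 min.
During one orbit Earth rotates (7042.5 / 86166) × 360° = 29.42°.

29.4°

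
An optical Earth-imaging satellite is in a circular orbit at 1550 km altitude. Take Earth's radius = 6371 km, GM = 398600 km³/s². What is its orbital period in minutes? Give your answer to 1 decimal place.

Semi-major axis a = 6371 + 1550 = 7921 km. Period T = 2π√(a³/μ) = 2π√(7921³/398600) = 7015.9 s = 116.93 min.

116.9 min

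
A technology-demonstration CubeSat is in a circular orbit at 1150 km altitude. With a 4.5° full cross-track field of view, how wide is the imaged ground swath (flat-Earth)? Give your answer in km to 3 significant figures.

Half-angle = 4.5°/2 = 2.25°.
Swath width ≈ 2h·tan(θ/2) = 2 × 1150 × tan(2.25°) = 90.4 km.

90.4 km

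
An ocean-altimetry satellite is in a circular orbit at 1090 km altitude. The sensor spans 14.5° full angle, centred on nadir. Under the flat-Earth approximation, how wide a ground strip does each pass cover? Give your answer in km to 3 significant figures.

Half-angle = 14.5°/2 = 7.25°.
Swath width ≈ 2h·tan(θ/2) = 2 × 1090 × tan(7.25°) = 277.3 km.

277 km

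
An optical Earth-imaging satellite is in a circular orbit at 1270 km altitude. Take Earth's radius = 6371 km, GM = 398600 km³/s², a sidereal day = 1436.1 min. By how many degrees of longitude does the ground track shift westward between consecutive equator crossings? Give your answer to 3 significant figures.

Semi-major axis a = 6371 + 1270 = 7641 km. Period T = 2π√(a³/μ) = 2π√(7641³/398600) = 6647.2 s = 110.79 min.
During one orbit Earth rotates (6647.2 / 86166) × 360° = 27.77°.

27.8°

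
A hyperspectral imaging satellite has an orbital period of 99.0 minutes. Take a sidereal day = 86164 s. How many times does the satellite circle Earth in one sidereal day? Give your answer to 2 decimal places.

T = 99.0 min = 5940.0 s.
Orbits per sidereal day = 86164 / 5940.0 = 14.506.

14.51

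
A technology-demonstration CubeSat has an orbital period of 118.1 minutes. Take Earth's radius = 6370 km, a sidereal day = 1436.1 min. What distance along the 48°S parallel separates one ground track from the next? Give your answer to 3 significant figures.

T = 118.1 min = 7086.0 s.
Node shift per orbit = (7086.0/86166) × 360° = 29.61°.
Equatorial spacing = 29.61 × 111.2 km/° = 3291 km.
At 48° latitude, spacing = 3291 × cos(48°) = 2202 km.

2200 km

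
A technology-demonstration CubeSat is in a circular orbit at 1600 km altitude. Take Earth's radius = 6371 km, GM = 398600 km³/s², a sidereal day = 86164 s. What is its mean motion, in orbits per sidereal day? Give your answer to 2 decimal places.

12.17

Semi-major axis a = 6371 + 1600 = 7971 km. Period T = 2π√(a³/μ) = 2π√(7971³/398600) = 7082.4 s = 118.04 min.
Orbits per sidereal day = 86164 / 7082.4 = 12.166.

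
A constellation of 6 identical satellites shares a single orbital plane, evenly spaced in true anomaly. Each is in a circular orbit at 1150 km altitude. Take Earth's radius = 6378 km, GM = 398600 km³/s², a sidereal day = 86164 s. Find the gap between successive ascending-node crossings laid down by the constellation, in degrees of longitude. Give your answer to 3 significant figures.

Semi-major axis a = 6378 + 1150 = 7528 km. Period T = 2π√(a³/μ) = 2π√(7528³/398600) = 6500.3 s = 108.34 min.
Single-satellite node shift = (6500.3/86164) × 360° = 27.16°.
With 6 satellites evenly phased, successive equator crossings are 27.16/6 = 4.526° apart.

4.53°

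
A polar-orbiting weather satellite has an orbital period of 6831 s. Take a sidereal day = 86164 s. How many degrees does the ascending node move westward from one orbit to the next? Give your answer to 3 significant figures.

During one orbit Earth rotates (6831.0 / 86164) × 360° = 28.54°.

28.5°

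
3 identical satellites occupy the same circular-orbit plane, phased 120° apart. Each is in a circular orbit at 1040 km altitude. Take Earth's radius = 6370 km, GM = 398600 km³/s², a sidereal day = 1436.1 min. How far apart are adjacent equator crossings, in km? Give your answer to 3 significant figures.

983 km

Semi-major axis a = 6370 + 1040 = 7410 km. Period T = 2π√(a³/μ) = 2π√(7410³/398600) = 6348.0 s = 105.80 min.
Single-satellite node shift = (6348.0/86166) × 360° = 26.52°.
With 3 satellites evenly phased, successive equator crossings are 26.52/3 = 8.841° apart.
That is 8.841 × 111.2 = 983 km at the equator.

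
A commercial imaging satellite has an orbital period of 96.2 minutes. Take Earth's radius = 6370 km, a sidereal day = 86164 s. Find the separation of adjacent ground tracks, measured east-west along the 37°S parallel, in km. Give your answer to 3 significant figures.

2140 km

T = 96.2 min = 5772.0 s.
Node shift per orbit = (5772.0/86164) × 360° = 24.12°.
Equatorial spacing = 24.12 × 111.2 km/° = 2681 km.
At 37° latitude, spacing = 2681 × cos(37°) = 2141 km.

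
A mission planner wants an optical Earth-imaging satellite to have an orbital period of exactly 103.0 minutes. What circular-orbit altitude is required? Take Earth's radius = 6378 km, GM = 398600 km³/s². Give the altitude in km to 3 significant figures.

901 km

T = 103.0 min = 6180.0 s.
From T = 2π√(a³/μ): a = (μ T²/4π²)^(1/3) = (398600 × 6180.0² / 4π²)^(1/3) = 7279 km.
Altitude h = a − R = 7279 − 6378 = 901 km.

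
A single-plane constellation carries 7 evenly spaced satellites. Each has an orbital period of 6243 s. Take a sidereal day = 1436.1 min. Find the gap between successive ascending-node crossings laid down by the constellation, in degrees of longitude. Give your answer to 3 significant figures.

3.73°

Single-satellite node shift = (6243.0/86166) × 360° = 26.08°.
With 7 satellites evenly phased, successive equator crossings are 26.08/7 = 3.726° apart.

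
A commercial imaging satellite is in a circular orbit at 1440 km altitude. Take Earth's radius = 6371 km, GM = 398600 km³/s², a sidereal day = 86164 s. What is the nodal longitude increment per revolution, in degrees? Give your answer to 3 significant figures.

28.7°

Semi-major axis a = 6371 + 1440 = 7811 km. Period T = 2π√(a³/μ) = 2π√(7811³/398600) = 6870.2 s = 114.50 min.
During one orbit Earth rotates (6870.2 / 86164) × 360° = 28.70°.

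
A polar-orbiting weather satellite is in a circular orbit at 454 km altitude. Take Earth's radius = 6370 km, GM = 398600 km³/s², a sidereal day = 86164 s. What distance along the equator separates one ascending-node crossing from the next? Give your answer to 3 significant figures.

Semi-major axis a = 6370 + 454 = 6824 km. Period T = 2π√(a³/μ) = 2π√(6824³/398600) = 5610.1 s = 93.50 min.
During one orbit Earth rotates (5610.1 / 86164) × 360° = 23.44°.
At the equator that is 23.44° × (2π·6370/360) km/° = 23.44 × 111.2 = 2606 km.

2610 km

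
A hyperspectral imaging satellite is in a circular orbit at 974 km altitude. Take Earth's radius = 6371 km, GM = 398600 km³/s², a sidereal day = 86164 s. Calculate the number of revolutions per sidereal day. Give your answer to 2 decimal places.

Semi-major axis a = 6371 + 974 = 7345 km. Period T = 2π√(a³/μ) = 2π√(7345³/398600) = 6264.7 s = 104.41 min.
Orbits per sidereal day = 86164 / 6264.7 = 13.754.

13.75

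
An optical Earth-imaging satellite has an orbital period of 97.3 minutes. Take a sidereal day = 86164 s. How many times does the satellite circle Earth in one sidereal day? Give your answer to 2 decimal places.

14.76

T = 97.3 min = 5838.0 s.
Orbits per sidereal day = 86164 / 5838.0 = 14.759.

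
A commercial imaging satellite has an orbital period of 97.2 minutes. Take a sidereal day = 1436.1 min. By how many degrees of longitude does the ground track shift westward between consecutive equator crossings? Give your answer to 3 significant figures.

24.4°

T = 97.2 min = 5832.0 s.
During one orbit Earth rotates (5832.0 / 86166) × 360° = 24.37°.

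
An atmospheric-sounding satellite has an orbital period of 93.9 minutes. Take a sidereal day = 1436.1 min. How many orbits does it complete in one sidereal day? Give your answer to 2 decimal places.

T = 93.9 min = 5634.0 s.
Orbits per sidereal day = 86166 / 5634.0 = 15.294.

15.29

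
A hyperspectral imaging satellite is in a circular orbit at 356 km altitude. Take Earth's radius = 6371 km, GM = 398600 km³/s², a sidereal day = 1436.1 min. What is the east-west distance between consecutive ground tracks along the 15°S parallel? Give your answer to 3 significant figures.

2460 km

Semi-major axis a = 6371 + 356 = 6727 km. Period T = 2π√(a³/μ) = 2π√(6727³/398600) = 5490.9 s = 91.51 min.
Node shift per orbit = (5490.9/86166) × 360° = 22.94°.
Equatorial spacing = 22.94 × 111.2 km/° = 2551 km.
At 15° latitude, spacing = 2551 × cos(15°) = 2464 km.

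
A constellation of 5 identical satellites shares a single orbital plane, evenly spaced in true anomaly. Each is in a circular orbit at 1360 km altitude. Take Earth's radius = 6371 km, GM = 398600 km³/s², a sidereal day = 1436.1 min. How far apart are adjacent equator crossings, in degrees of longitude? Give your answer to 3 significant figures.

Semi-major axis a = 6371 + 1360 = 7731 km. Period T = 2π√(a³/μ) = 2π√(7731³/398600) = 6765.0 s = 112.75 min.
Single-satellite node shift = (6765.0/86166) × 360° = 28.26°.
With 5 satellites evenly phased, successive equator crossings are 28.26/5 = 5.653° apart.

5.65°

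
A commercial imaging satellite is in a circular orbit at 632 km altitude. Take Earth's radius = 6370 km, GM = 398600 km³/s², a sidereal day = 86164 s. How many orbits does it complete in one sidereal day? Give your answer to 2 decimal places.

Semi-major axis a = 6370 + 632 = 7002 km. Period T = 2π√(a³/μ) = 2π√(7002³/398600) = 5831.0 s = 97.18 min.
Orbits per sidereal day = 86164 / 5831.0 = 14.777.

14.78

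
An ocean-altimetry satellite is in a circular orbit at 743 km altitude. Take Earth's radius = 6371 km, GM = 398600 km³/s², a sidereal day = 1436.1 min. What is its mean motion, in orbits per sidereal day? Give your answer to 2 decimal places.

Semi-major axis a = 6371 + 743 = 7114 km. Period T = 2π√(a³/μ) = 2π√(7114³/398600) = 5971.5 s = 99.52 min.
Orbits per sidereal day = 86166 / 5971.5 = 14.430.

14.43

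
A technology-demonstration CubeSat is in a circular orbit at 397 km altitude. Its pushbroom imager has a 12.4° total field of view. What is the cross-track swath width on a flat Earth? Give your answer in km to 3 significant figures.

86.3 km

Half-angle = 12.4°/2 = 6.2°.
Swath width ≈ 2h·tan(θ/2) = 2 × 397 × tan(6.2°) = 86.3 km.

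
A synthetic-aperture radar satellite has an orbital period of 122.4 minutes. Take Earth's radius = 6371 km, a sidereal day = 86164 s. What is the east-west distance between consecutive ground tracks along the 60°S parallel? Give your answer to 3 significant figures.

T = 122.4 min = 7344.0 s.
Node shift per orbit = (7344.0/86164) × 360° = 30.68°.
Equatorial spacing = 30.68 × 111.2 km/° = 3412 km.
At 60° latitude, spacing = 3412 × cos(60°) = 1706 km.

1710 km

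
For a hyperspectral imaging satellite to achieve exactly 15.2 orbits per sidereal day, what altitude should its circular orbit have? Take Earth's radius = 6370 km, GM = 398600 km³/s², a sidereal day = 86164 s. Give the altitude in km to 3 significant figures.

501 km

Required period T = 86164 / 15.2 = 5668.7 s.
From T = 2π√(a³/μ): a = (μ T²/4π²)^(1/3) = (398600 × 5668.7² / 4π²)^(1/3) = 6871 km.
Altitude h = a − R = 6871 − 6370 = 501 km.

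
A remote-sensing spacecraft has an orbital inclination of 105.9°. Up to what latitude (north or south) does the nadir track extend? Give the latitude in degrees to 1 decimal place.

74.1°

Retrograde orbit: the ground track reaches ±(180° − i) = ±(180 − 105.9) = ±74.1°.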